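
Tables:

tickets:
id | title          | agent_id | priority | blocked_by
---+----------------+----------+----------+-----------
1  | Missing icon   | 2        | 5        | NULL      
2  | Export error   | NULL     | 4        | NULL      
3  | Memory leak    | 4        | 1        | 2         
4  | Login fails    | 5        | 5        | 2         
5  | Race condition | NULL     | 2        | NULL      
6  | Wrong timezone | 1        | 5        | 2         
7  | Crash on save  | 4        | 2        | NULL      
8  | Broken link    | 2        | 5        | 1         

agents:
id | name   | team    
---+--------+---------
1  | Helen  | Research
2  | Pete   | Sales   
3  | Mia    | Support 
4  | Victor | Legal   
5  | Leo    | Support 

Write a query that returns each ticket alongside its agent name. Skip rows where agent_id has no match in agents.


INNER JOIN keeps only tickets rows whose agent_id matches an id in agents. Walk through each ticket:
  - ticket 1 (Missing icon): agent_id=2 -> matches Pete
  - ticket 2 (Export error): agent_id=NULL, no match -> dropped
  - ticket 3 (Memory leak): agent_id=4 -> matches Victor
  - ticket 4 (Login fails): agent_id=5 -> matches Leo
  - ticket 5 (Race condition): agent_id=NULL, no match -> dropped
  - ticket 6 (Wrong timezone): agent_id=1 -> matches Helen
  - ticket 7 (Crash on save): agent_id=4 -> matches Victor
  - ticket 8 (Broken link): agent_id=2 -> matches Pete
So 2 of 8 rows are dropped.

SQL:
SELECT a.title, b.name AS agent
FROM tickets a
INNER JOIN agents b ON a.agent_id = b.id

Result:
title          | agent 
---------------+-------
Missing icon   | Pete  
Memory leak    | Victor
Login fails    | Leo   
Wrong timezone | Helen 
Crash on save  | Victor
Broken link    | Pete  


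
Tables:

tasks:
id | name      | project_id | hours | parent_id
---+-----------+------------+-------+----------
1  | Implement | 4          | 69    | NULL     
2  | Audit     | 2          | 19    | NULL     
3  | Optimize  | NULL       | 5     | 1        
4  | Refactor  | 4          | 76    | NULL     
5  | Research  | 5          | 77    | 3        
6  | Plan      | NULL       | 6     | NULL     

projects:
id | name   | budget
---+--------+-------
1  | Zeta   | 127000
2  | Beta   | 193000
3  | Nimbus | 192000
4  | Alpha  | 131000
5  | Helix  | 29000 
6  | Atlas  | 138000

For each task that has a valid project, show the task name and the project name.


INNER JOIN keeps only tasks rows whose project_id matches an id in projects. Walk through each task:
  - task 1 (Implement): project_id=4 -> matches Alpha
  - task 2 (Audit): project_id=2 -> matches Beta
  - task 3 (Optimize): project_id=NULL, no match -> dropped
  - task 4 (Refactor): project_id=4 -> matches Alpha
  - task 5 (Research): project_id=5 -> matches Helix
  - task 6 (Plan): project_id=NULL, no match -> dropped
So 2 of 6 rows are dropped.

SQL:
SELECT a.name, b.name AS project
FROM tasks a
INNER JOIN projects b ON a.project_id = b.id

Result:
name      | project
----------+--------
Implement | Alpha  
Audit     | Beta   
Refactor  | Alpha  
Research  | Helix  


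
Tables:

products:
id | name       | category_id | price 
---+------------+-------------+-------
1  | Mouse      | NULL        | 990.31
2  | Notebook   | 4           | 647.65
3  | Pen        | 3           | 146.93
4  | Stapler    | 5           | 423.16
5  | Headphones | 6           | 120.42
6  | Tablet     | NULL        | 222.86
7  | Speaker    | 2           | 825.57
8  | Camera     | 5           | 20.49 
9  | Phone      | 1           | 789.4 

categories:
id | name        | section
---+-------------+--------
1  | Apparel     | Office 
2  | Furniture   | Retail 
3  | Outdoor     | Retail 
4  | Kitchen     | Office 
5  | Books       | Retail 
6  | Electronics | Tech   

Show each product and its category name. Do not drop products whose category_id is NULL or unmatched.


LEFT JOIN keeps every row from products (the left table); where category_id has no match in categories, the category columns become NULL. Walk through each product:
  - product 1 (Mouse): category_id=NULL, no match -> kept with NULL
  - product 2 (Notebook): category_id=4 -> matches Kitchen
  - product 3 (Pen): category_id=3 -> matches Outdoor
  - product 4 (Stapler): category_id=5 -> matches Books
  - product 5 (Headphones): category_id=6 -> matches Electronics
  - product 6 (Tablet): category_id=NULL, no match -> kept with NULL
  - product 7 (Speaker): category_id=2 -> matches Furniture
  - product 8 (Camera): category_id=5 -> matches Books
  - product 9 (Phone): category_id=1 -> matches Apparel
All 9 rows appear; 2 have NULL category.

SQL:
SELECT a.name, b.name AS category
FROM products a
LEFT JOIN categories b ON a.category_id = b.id

Result:
name       | category   
-----------+------------
Mouse      | NULL       
Notebook   | Kitchen    
Pen        | Outdoor    
Stapler    | Books      
Headphones | Electronics
Tablet     | NULL       
Speaker    | Furniture  
Camera     | Books      
Phone      | Apparel    


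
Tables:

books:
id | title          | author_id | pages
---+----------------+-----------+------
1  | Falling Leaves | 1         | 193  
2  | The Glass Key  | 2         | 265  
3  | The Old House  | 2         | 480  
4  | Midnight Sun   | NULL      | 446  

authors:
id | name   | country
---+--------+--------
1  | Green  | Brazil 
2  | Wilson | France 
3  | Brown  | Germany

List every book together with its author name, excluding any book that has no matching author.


INNER JOIN keeps only books rows whose author_id matches an id in authors. Walk through each book:
  - book 1 (Falling Leaves): author_id=1 -> matches Green
  - book 2 (The Glass Key): author_id=2 -> matches Wilson
  - book 3 (The Old House): author_id=2 -> matches Wilson
  - book 4 (Midnight Sun): author_id=NULL, no match -> dropped
So 1 of 4 rows is dropped.

SQL:
SELECT a.title, b.name AS author
FROM books a
INNER JOIN authors b ON a.author_id = b.id

Result:
title          | author
---------------+-------
Falling Leaves | Green 
The Glass Key  | Wilson
The Old House  | Wilson


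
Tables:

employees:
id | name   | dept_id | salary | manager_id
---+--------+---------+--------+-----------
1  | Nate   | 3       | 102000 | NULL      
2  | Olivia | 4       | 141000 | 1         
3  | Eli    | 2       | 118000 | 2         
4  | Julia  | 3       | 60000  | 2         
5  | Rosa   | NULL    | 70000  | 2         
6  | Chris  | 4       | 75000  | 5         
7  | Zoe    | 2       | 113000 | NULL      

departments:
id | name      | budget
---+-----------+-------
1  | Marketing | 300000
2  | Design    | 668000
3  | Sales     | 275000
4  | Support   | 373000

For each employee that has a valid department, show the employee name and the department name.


INNER JOIN keeps only employees rows whose dept_id matches an id in departments. Walk through each employee:
  - employee 1 (Nate): dept_id=3 -> matches Sales
  - employee 2 (Olivia): dept_id=4 -> matches Support
  - employee 3 (Eli): dept_id=2 -> matches Design
  - employee 4 (Julia): dept_id=3 -> matches Sales
  - employee 5 (Rosa): dept_id=NULL, no match -> dropped
  - employee 6 (Chris): dept_id=4 -> matches Support
  - employee 7 (Zoe): dept_id=2 -> matches Design
So 1 of 7 rows is dropped.

SQL:
SELECT a.name, b.name AS department
FROM employees a
INNER JOIN departments b ON a.dept_id = b.id

Result:
name   | department
-------+-----------
Nate   | Sales     
Olivia | Support   
Eli    | Design    
Julia  | Sales     
Chris  | Support   
Zoe    | Design    


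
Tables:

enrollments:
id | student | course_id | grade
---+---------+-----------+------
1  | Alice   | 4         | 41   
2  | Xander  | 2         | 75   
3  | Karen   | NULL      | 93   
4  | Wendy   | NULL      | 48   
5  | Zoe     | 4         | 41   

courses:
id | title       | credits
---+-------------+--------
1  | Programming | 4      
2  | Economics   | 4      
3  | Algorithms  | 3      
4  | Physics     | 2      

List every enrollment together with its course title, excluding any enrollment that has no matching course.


INNER JOIN keeps only enrollments rows whose course_id matches an id in courses. Walk through each enrollment:
  - enrollment 1 (Alice): course_id=4 -> matches Physics
  - enrollment 2 (Xander): course_id=2 -> matches Economics
  - enrollment 3 (Karen): course_id=NULL, no match -> dropped
  - enrollment 4 (Wendy): course_id=NULL, no match -> dropped
  - enrollment 5 (Zoe): course_id=4 -> matches Physics
So 2 of 5 rows are dropped.

SQL:
SELECT a.student, b.title AS course
FROM enrollments a
INNER JOIN courses b ON a.course_id = b.id

Result:
student | course   
--------+----------
Alice   | Physics  
Xander  | Economics
Zoe     | Physics  


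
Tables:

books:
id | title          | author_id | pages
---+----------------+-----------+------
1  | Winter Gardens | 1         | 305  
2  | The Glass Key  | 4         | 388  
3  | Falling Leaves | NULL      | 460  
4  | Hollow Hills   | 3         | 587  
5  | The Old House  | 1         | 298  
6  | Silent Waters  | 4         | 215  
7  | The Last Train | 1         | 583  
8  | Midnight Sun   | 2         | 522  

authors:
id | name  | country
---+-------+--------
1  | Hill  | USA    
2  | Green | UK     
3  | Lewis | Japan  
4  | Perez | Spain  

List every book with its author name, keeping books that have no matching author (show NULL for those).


LEFT JOIN keeps every row from books (the left table); where author_id has no match in authors, the author columns become NULL. Walk through each book:
  - book 1 (Winter Gardens): author_id=1 -> matches Hill
  - book 2 (The Glass Key): author_id=4 -> matches Perez
  - book 3 (Falling Leaves): author_id=NULL, no match -> kept with NULL
  - book 4 (Hollow Hills): author_id=3 -> matches Lewis
  - book 5 (The Old House): author_id=1 -> matches Hill
  - book 6 (Silent Waters): author_id=4 -> matches Perez
  - book 7 (The Last Train): author_id=1 -> matches Hill
  - book 8 (Midnight Sun): author_id=2 -> matches Green
All 8 rows appear; 1 has NULL author.

SQL:
SELECT a.title, b.name AS author
FROM books a
LEFT JOIN authors b ON a.author_id = b.id

Result:
title          | author
---------------+-------
Winter Gardens | Hill  
The Glass Key  | Perez 
Falling Leaves | NULL  
Hollow Hills   | Lewis 
The Old House  | Hill  
Silent Waters  | Perez 
The Last Train | Hill  
Midnight Sun   | Green 


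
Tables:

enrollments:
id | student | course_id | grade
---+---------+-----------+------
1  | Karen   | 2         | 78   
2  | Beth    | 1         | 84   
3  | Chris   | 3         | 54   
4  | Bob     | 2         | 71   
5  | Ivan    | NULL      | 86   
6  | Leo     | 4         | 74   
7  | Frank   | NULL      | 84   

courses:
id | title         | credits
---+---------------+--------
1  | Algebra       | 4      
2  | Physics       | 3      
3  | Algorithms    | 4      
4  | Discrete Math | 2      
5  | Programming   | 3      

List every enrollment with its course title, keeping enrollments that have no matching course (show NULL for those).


LEFT JOIN keeps every row from enrollments (the left table); where course_id has no match in courses, the course columns become NULL. Walk through each enrollment:
  - enrollment 1 (Karen): course_id=2 -> matches Physics
  - enrollment 2 (Beth): course_id=1 -> matches Algebra
  - enrollment 3 (Chris): course_id=3 -> matches Algorithms
  - enrollment 4 (Bob): course_id=2 -> matches Physics
  - enrollment 5 (Ivan): course_id=NULL, no match -> kept with NULL
  - enrollment 6 (Leo): course_id=4 -> matches Discrete Math
  - enrollment 7 (Frank): course_id=NULL, no match -> kept with NULL
All 7 rows appear; 2 have NULL course.

SQL:
SELECT a.student, b.title AS course
FROM enrollments a
LEFT JOIN courses b ON a.course_id = b.id

Result:
student | course       
--------+--------------
Karen   | Physics      
Beth    | Algebra      
Chris   | Algorithms   
Bob     | Physics      
Ivan    | NULL         
Leo     | Discrete Math
Frank   | NULL         


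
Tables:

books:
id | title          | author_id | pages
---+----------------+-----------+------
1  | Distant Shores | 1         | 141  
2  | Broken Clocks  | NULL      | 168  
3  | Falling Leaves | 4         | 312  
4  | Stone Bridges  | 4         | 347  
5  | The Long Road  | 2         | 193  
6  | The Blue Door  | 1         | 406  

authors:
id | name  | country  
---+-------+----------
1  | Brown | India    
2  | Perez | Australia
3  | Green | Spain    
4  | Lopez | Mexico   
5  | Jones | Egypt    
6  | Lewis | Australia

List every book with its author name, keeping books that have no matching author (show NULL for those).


LEFT JOIN keeps every row from books (the left table); where author_id has no match in authors, the author columns become NULL. Walk through each book:
  - book 1 (Distant Shores): author_id=1 -> matches Brown
  - book 2 (Broken Clocks): author_id=NULL, no match -> kept with NULL
  - book 3 (Falling Leaves): author_id=4 -> matches Lopez
  - book 4 (Stone Bridges): author_id=4 -> matches Lopez
  - book 5 (The Long Road): author_id=2 -> matches Perez
  - book 6 (The Blue Door): author_id=1 -> matches Brown
All 6 rows appear; 1 has NULL author.

SQL:
SELECT a.title, b.name AS author
FROM books a
LEFT JOIN authors b ON a.author_id = b.id

Result:
title          | author
---------------+-------
Distant Shores | Brown 
Broken Clocks  | NULL  
Falling Leaves | Lopez 
Stone Bridges  | Lopez 
The Long Road  | Perez 
The Blue Door  | Brown 


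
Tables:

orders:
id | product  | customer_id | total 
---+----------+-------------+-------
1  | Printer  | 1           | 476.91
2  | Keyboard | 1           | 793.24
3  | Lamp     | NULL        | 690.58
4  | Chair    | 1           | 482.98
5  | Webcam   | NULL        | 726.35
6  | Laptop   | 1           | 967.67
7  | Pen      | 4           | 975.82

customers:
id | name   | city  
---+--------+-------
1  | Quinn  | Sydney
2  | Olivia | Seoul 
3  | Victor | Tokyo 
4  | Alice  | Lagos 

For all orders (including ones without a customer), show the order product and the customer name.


LEFT JOIN keeps every row from orders (the left table); where customer_id has no match in customers, the customer columns become NULL. Walk through each order:
  - order 1 (Printer): customer_id=1 -> matches Quinn
  - order 2 (Keyboard): customer_id=1 -> matches Quinn
  - order 3 (Lamp): customer_id=NULL, no match -> kept with NULL
  - order 4 (Chair): customer_id=1 -> matches Quinn
  - order 5 (Webcam): customer_id=NULL, no match -> kept with NULL
  - order 6 (Laptop): customer_id=1 -> matches Quinn
  - order 7 (Pen): customer_id=4 -> matches Alice
All 7 rows appear; 2 have NULL customer.

SQL:
SELECT a.product, b.name AS customer
FROM orders a
LEFT JOIN customers b ON a.customer_id = b.id

Result:
product  | customer
---------+---------
Printer  | Quinn   
Keyboard | Quinn   
Lamp     | NULL    
Chair    | Quinn   
Webcam   | NULL    
Laptop   | Quinn   
Pen      | Alice   


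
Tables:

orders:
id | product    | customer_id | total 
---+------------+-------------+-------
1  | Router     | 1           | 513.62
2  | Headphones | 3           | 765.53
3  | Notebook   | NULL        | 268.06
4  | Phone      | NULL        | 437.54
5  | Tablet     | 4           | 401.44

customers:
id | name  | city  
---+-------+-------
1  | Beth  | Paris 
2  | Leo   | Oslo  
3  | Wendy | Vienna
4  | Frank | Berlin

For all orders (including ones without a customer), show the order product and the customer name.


LEFT JOIN keeps every row from orders (the left table); where customer_id has no match in customers, the customer columns become NULL. Walk through each order:
  - order 1 (Router): customer_id=1 -> matches Beth
  - order 2 (Headphones): customer_id=3 -> matches Wendy
  - order 3 (Notebook): customer_id=NULL, no match -> kept with NULL
  - order 4 (Phone): customer_id=NULL, no match -> kept with NULL
  - order 5 (Tablet): customer_id=4 -> matches Frank
All 5 rows appear; 2 have NULL customer.

SQL:
SELECT a.product, b.name AS customer
FROM orders a
LEFT JOIN customers b ON a.customer_id = b.id

Result:
product    | customer
-----------+---------
Router     | Beth    
Headphones | Wendy   
Notebook   | NULL    
Phone      | NULL    
Tablet     | Frank   


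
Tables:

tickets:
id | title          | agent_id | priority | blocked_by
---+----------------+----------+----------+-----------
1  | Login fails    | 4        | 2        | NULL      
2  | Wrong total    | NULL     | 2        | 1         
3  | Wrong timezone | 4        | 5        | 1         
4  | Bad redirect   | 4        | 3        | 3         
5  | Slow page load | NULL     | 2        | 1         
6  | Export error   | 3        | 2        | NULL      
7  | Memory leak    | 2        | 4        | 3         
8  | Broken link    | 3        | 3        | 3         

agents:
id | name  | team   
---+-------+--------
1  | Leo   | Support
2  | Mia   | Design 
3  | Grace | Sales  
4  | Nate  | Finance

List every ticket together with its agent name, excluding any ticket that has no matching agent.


INNER JOIN keeps only tickets rows whose agent_id matches an id in agents. Walk through each ticket:
  - ticket 1 (Login fails): agent_id=4 -> matches Nate
  - ticket 2 (Wrong total): agent_id=NULL, no match -> dropped
  - ticket 3 (Wrong timezone): agent_id=4 -> matches Nate
  - ticket 4 (Bad redirect): agent_id=4 -> matches Nate
  - ticket 5 (Slow page load): agent_id=NULL, no match -> dropped
  - ticket 6 (Export error): agent_id=3 -> matches Grace
  - ticket 7 (Memory leak): agent_id=2 -> matches Mia
  - ticket 8 (Broken link): agent_id=3 -> matches Grace
So 2 of 8 rows are dropped.

SQL:
SELECT a.title, b.name AS agent
FROM tickets a
INNER JOIN agents b ON a.agent_id = b.id

Result:
title          | agent
---------------+------
Login fails    | Nate 
Wrong timezone | Nate 
Bad redirect   | Nate 
Export error   | Grace
Memory leak    | Mia  
Broken link    | Grace


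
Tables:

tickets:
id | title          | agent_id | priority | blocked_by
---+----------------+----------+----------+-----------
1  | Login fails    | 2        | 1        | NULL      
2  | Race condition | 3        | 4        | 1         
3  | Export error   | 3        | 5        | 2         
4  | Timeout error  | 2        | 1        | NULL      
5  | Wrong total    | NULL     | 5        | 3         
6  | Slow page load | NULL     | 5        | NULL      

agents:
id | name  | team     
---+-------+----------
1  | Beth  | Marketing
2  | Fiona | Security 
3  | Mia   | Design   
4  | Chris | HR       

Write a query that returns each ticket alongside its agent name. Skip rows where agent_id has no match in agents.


INNER JOIN keeps only tickets rows whose agent_id matches an id in agents. Walk through each ticket:
  - ticket 1 (Login fails): agent_id=2 -> matches Fiona
  - ticket 2 (Race condition): agent_id=3 -> matches Mia
  - ticket 3 (Export error): agent_id=3 -> matches Mia
  - ticket 4 (Timeout error): agent_id=2 -> matches Fiona
  - ticket 5 (Wrong total): agent_id=NULL, no match -> dropped
  - ticket 6 (Slow page load): agent_id=NULL, no match -> dropped
So 2 of 6 rows are dropped.

SQL:
SELECT a.title, b.name AS agent
FROM tickets a
INNER JOIN agents b ON a.agent_id = b.id

Result:
title          | agent
---------------+------
Login fails    | Fiona
Race condition | Mia  
Export error   | Mia  
Timeout error  | Fiona


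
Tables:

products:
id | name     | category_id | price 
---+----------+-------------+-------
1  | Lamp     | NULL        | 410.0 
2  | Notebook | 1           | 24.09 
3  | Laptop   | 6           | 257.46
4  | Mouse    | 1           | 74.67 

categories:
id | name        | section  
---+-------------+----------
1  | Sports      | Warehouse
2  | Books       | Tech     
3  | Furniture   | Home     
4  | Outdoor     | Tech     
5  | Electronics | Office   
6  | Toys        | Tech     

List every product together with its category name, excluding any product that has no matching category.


INNER JOIN keeps only products rows whose category_id matches an id in categories. Walk through each product:
  - product 1 (Lamp): category_id=NULL, no match -> dropped
  - product 2 (Notebook): category_id=1 -> matches Sports
  - product 3 (Laptop): category_id=6 -> matches Toys
  - product 4 (Mouse): category_id=1 -> matches Sports
So 1 of 4 rows is dropped.

SQL:
SELECT a.name, b.name AS category
FROM products a
INNER JOIN categories b ON a.category_id = b.id

Result:
name     | category
---------+---------
Notebook | Sports  
Laptop   | Toys    
Mouse    | Sports  


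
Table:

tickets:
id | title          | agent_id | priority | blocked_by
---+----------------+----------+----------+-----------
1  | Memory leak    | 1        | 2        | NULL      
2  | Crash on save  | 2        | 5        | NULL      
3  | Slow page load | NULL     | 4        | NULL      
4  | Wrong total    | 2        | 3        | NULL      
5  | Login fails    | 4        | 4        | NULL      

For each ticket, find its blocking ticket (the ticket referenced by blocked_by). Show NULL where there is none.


This is a self-join: tickets is joined to a second copy of itself, matching each row's blocked_by to another row's id. Use LEFT JOIN so rows with blocked_by=NULL are kept.
  - ticket 1 (Memory leak): blocked_by=NULL -> NULL
  - ticket 2 (Crash on save): blocked_by=NULL -> NULL
  - ticket 3 (Slow page load): blocked_by=NULL -> NULL
  - ticket 4 (Wrong total): blocked_by=NULL -> NULL
  - ticket 5 (Login fails): blocked_by=NULL -> NULL

SQL:
SELECT a.title AS item, b.title AS blocked_by
FROM tickets a
LEFT JOIN tickets b ON a.blocked_by = b.id

Result:
item           | blocked_by
---------------+-----------
Memory leak    | NULL      
Crash on save  | NULL      
Slow page load | NULL      
Wrong total    | NULL      
Login fails    | NULL      


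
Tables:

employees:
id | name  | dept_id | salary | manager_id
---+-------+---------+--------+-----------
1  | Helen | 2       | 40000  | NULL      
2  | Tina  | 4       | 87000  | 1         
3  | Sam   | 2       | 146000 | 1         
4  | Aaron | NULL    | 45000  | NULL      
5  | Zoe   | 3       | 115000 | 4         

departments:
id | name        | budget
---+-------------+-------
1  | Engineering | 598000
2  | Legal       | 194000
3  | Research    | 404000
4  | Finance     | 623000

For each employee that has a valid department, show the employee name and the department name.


INNER JOIN keeps only employees rows whose dept_id matches an id in departments. Walk through each employee:
  - employee 1 (Helen): dept_id=2 -> matches Legal
  - employee 2 (Tina): dept_id=4 -> matches Finance
  - employee 3 (Sam): dept_id=2 -> matches Legal
  - employee 4 (Aaron): dept_id=NULL, no match -> dropped
  - employee 5 (Zoe): dept_id=3 -> matches Research
So 1 of 5 rows is dropped.

SQL:
SELECT a.name, b.name AS department
FROM employees a
INNER JOIN departments b ON a.dept_id = b.id

Result:
name  | department
------+-----------
Helen | Legal     
Tina  | Finance   
Sam   | Legal     
Zoe   | Research  


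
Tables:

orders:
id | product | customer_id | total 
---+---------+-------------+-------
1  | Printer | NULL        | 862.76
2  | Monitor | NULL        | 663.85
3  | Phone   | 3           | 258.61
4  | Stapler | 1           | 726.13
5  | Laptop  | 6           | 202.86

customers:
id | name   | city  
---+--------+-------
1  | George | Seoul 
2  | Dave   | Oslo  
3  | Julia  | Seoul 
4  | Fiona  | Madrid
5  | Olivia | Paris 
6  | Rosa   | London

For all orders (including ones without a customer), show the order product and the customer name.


LEFT JOIN keeps every row from orders (the left table); where customer_id has no match in customers, the customer columns become NULL. Walk through each order:
  - order 1 (Printer): customer_id=NULL, no match -> kept with NULL
  - order 2 (Monitor): customer_id=NULL, no match -> kept with NULL
  - order 3 (Phone): customer_id=3 -> matches Julia
  - order 4 (Stapler): customer_id=1 -> matches George
  - order 5 (Laptop): customer_id=6 -> matches Rosa
All 5 rows appear; 2 have NULL customer.

SQL:
SELECT a.product, b.name AS customer
FROM orders a
LEFT JOIN customers b ON a.customer_id = b.id

Result:
product | customer
--------+---------
Printer | NULL    
Monitor | NULL    
Phone   | Julia   
Stapler | George  
Laptop  | Rosa    


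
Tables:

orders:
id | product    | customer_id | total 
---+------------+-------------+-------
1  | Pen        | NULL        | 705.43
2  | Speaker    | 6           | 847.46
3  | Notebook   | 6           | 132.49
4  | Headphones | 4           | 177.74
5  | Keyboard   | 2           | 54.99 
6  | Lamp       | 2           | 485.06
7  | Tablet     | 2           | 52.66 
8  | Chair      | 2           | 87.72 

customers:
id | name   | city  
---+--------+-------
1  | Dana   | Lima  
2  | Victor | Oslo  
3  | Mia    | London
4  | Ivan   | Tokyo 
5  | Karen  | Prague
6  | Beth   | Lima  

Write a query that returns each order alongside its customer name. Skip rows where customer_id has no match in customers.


INNER JOIN keeps only orders rows whose customer_id matches an id in customers. Walk through each order:
  - order 1 (Pen): customer_id=NULL, no match -> dropped
  - order 2 (Speaker): customer_id=6 -> matches Beth
  - order 3 (Notebook): customer_id=6 -> matches Beth
  - order 4 (Headphones): customer_id=4 -> matches Ivan
  - order 5 (Keyboard): customer_id=2 -> matches Victor
  - order 6 (Lamp): customer_id=2 -> matches Victor
  - order 7 (Tablet): customer_id=2 -> matches Victor
  - order 8 (Chair): customer_id=2 -> matches Victor
So 1 of 8 rows is dropped.

SQL:
SELECT a.product, b.name AS customer
FROM orders a
INNER JOIN customers b ON a.customer_id = b.id

Result:
product    | customer
-----------+---------
Speaker    | Beth    
Notebook   | Beth    
Headphones | Ivan    
Keyboard   | Victor  
Lamp       | Victor  
Tablet     | Victor  
Chair      | Victor  


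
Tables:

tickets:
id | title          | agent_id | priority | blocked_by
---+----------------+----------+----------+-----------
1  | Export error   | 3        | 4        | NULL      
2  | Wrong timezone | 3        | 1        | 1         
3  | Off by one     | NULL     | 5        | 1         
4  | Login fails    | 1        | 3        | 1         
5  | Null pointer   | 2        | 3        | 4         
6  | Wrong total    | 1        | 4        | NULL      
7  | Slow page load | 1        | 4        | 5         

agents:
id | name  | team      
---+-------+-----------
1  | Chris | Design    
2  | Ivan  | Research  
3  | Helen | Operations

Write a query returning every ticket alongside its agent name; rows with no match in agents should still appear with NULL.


LEFT JOIN keeps every row from tickets (the left table); where agent_id has no match in agents, the agent columns become NULL. Walk through each ticket:
  - ticket 1 (Export error): agent_id=3 -> matches Helen
  - ticket 2 (Wrong timezone): agent_id=3 -> matches Helen
  - ticket 3 (Off by one): agent_id=NULL, no match -> kept with NULL
  - ticket 4 (Login fails): agent_id=1 -> matches Chris
  - ticket 5 (Null pointer): agent_id=2 -> matches Ivan
  - ticket 6 (Wrong total): agent_id=1 -> matches Chris
  - ticket 7 (Slow page load): agent_id=1 -> matches Chris
All 7 rows appear; 1 has NULL agent.

SQL:
SELECT a.title, b.name AS agent
FROM tickets a
LEFT JOIN agents b ON a.agent_id = b.id

Result:
title          | agent
---------------+------
Export error   | Helen
Wrong timezone | Helen
Off by one     | NULL 
Login fails    | Chris
Null pointer   | Ivan 
Wrong total    | Chris
Slow page load | Chris


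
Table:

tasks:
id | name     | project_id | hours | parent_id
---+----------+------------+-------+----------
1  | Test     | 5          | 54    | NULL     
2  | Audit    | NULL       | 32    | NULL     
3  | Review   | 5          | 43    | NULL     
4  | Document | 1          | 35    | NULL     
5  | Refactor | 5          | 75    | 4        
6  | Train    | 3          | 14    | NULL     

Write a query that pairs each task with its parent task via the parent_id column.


This is a self-join: tasks is joined to a second copy of itself, matching each row's parent_id to another row's id. Use LEFT JOIN so rows with parent_id=NULL are kept.
  - task 1 (Test): parent_id=NULL -> NULL
  - task 2 (Audit): parent_id=NULL -> NULL
  - task 3 (Review): parent_id=NULL -> NULL
  - task 4 (Document): parent_id=NULL -> NULL
  - task 5 (Refactor): parent_id=4 -> Document
  - task 6 (Train): parent_id=NULL -> NULL

SQL:
SELECT a.name AS item, b.name AS parent
FROM tasks a
LEFT JOIN tasks b ON a.parent_id = b.id

Result:
item     | parent  
---------+---------
Test     | NULL    
Audit    | NULL    
Review   | NULL    
Document | NULL    
Refactor | Document
Train    | NULL    


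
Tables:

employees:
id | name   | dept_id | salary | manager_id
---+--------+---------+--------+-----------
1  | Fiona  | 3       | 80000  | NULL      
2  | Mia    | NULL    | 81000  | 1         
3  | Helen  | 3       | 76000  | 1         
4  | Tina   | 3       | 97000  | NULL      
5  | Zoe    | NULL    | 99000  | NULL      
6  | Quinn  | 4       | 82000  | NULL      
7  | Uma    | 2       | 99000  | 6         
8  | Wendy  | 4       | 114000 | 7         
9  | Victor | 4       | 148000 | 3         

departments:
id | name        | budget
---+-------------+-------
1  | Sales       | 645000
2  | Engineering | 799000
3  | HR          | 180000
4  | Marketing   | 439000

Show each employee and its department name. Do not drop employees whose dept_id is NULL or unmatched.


LEFT JOIN keeps every row from employees (the left table); where dept_id has no match in departments, the department columns become NULL. Walk through each employee:
  - employee 1 (Fiona): dept_id=3 -> matches HR
  - employee 2 (Mia): dept_id=NULL, no match -> kept with NULL
  - employee 3 (Helen): dept_id=3 -> matches HR
  - employee 4 (Tina): dept_id=3 -> matches HR
  - employee 5 (Zoe): dept_id=NULL, no match -> kept with NULL
  - employee 6 (Quinn): dept_id=4 -> matches Marketing
  - employee 7 (Uma): dept_id=2 -> matches Engineering
  - employee 8 (Wendy): dept_id=4 -> matches Marketing
  - employee 9 (Victor): dept_id=4 -> matches Marketing
All 9 rows appear; 2 have NULL department.

SQL:
SELECT a.name, b.name AS department
FROM employees a
LEFT JOIN departments b ON a.dept_id = b.id

Result:
name   | department 
-------+------------
Fiona  | HR         
Mia    | NULL       
Helen  | HR         
Tina   | HR         
Zoe    | NULL       
Quinn  | Marketing  
Uma    | Engineering
Wendy  | Marketing  
Victor | Marketing  


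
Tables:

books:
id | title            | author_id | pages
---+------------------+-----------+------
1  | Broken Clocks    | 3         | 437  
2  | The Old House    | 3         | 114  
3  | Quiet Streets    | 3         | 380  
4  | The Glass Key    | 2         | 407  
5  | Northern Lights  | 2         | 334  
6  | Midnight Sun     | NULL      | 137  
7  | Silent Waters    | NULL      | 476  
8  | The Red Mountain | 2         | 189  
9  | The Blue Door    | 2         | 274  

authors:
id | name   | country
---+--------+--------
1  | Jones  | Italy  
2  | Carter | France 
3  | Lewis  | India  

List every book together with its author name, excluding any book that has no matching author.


INNER JOIN keeps only books rows whose author_id matches an id in authors. Walk through each book:
  - book 1 (Broken Clocks): author_id=3 -> matches Lewis
  - book 2 (The Old House): author_id=3 -> matches Lewis
  - book 3 (Quiet Streets): author_id=3 -> matches Lewis
  - book 4 (The Glass Key): author_id=2 -> matches Carter
  - book 5 (Northern Lights): author_id=2 -> matches Carter
  - book 6 (Midnight Sun): author_id=NULL, no match -> dropped
  - book 7 (Silent Waters): author_id=NULL, no match -> dropped
  - book 8 (The Red Mountain): author_id=2 -> matches Carter
  - book 9 (The Blue Door): author_id=2 -> matches Carter
So 2 of 9 rows are dropped.

SQL:
SELECT a.title, b.name AS author
FROM books a
INNER JOIN authors b ON a.author_id = b.id

Result:
title            | author
-----------------+-------
Broken Clocks    | Lewis 
The Old House    | Lewis 
Quiet Streets    | Lewis 
The Glass Key    | Carter
Northern Lights  | Carter
The Red Mountain | Carter
The Blue Door    | Carter


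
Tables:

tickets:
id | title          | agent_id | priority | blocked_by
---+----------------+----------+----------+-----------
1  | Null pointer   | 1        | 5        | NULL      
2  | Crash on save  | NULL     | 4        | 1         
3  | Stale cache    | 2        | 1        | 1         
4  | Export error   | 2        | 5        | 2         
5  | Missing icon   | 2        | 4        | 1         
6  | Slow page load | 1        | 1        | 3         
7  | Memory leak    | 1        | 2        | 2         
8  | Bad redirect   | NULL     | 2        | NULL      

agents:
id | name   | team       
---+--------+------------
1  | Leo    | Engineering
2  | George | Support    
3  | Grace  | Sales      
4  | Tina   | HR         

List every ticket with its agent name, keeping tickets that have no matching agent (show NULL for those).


LEFT JOIN keeps every row from tickets (the left table); where agent_id has no match in agents, the agent columns become NULL. Walk through each ticket:
  - ticket 1 (Null pointer): agent_id=1 -> matches Leo
  - ticket 2 (Crash on save): agent_id=NULL, no match -> kept with NULL
  - ticket 3 (Stale cache): agent_id=2 -> matches George
  - ticket 4 (Export error): agent_id=2 -> matches George
  - ticket 5 (Missing icon): agent_id=2 -> matches George
  - ticket 6 (Slow page load): agent_id=1 -> matches Leo
  - ticket 7 (Memory leak): agent_id=1 -> matches Leo
  - ticket 8 (Bad redirect): agent_id=NULL, no match -> kept with NULL
All 8 rows appear; 2 have NULL agent.

SQL:
SELECT a.title, b.name AS agent
FROM tickets a
LEFT JOIN agents b ON a.agent_id = b.id

Result:
title          | agent 
---------------+-------
Null pointer   | Leo   
Crash on save  | NULL  
Stale cache    | George
Export error   | George
Missing icon   | George
Slow page load | Leo   
Memory leak    | Leo   
Bad redirect   | NULL  


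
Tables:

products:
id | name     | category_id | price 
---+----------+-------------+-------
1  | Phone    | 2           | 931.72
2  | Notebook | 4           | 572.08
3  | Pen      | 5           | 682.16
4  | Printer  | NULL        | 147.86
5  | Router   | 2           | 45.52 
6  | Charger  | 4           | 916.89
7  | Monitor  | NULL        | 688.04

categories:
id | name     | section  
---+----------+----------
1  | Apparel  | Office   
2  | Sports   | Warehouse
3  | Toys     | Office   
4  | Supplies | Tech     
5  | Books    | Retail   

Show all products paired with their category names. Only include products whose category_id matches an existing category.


INNER JOIN keeps only products rows whose category_id matches an id in categories. Walk through each product:
  - product 1 (Phone): category_id=2 -> matches Sports
  - product 2 (Notebook): category_id=4 -> matches Supplies
  - product 3 (Pen): category_id=5 -> matches Books
  - product 4 (Printer): category_id=NULL, no match -> dropped
  - product 5 (Router): category_id=2 -> matches Sports
  - product 6 (Charger): category_id=4 -> matches Supplies
  - product 7 (Monitor): category_id=NULL, no match -> dropped
So 2 of 7 rows are dropped.

SQL:
SELECT a.name, b.name AS category
FROM products a
INNER JOIN categories b ON a.category_id = b.id

Result:
name     | category
---------+---------
Phone    | Sports  
Notebook | Supplies
Pen      | Books   
Router   | Sports  
Charger  | Supplies


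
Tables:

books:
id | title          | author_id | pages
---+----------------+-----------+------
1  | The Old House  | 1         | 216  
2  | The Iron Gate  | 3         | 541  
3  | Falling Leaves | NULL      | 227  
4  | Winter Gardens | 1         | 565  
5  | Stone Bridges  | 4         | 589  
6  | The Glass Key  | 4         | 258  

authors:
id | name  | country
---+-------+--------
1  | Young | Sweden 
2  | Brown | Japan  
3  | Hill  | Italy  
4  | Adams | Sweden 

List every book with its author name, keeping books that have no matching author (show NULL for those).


LEFT JOIN keeps every row from books (the left table); where author_id has no match in authors, the author columns become NULL. Walk through each book:
  - book 1 (The Old House): author_id=1 -> matches Young
  - book 2 (The Iron Gate): author_id=3 -> matches Hill
  - book 3 (Falling Leaves): author_id=NULL, no match -> kept with NULL
  - book 4 (Winter Gardens): author_id=1 -> matches Young
  - book 5 (Stone Bridges): author_id=4 -> matches Adams
  - book 6 (The Glass Key): author_id=4 -> matches Adams
All 6 rows appear; 1 has NULL author.

SQL:
SELECT a.title, b.name AS author
FROM books a
LEFT JOIN authors b ON a.author_id = b.id

Result:
title          | author
---------------+-------
The Old House  | Young 
The Iron Gate  | Hill  
Falling Leaves | NULL  
Winter Gardens | Young 
Stone Bridges  | Adams 
The Glass Key  | Adams 


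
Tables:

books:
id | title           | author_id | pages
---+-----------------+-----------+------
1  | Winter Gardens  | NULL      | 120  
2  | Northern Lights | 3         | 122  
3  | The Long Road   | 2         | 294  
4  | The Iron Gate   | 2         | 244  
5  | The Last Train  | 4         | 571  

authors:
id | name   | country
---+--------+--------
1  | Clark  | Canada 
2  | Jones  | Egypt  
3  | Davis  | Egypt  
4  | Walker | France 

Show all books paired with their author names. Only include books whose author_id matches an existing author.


INNER JOIN keeps only books rows whose author_id matches an id in authors. Walk through each book:
  - book 1 (Winter Gardens): author_id=NULL, no match -> dropped
  - book 2 (Northern Lights): author_id=3 -> matches Davis
  - book 3 (The Long Road): author_id=2 -> matches Jones
  - book 4 (The Iron Gate): author_id=2 -> matches Jones
  - book 5 (The Last Train): author_id=4 -> matches Walker
So 1 of 5 rows is dropped.

SQL:
SELECT a.title, b.name AS author
FROM books a
INNER JOIN authors b ON a.author_id = b.id

Result:
title           | author
----------------+-------
Northern Lights | Davis 
The Long Road   | Jones 
The Iron Gate   | Jones 
The Last Train  | Walker


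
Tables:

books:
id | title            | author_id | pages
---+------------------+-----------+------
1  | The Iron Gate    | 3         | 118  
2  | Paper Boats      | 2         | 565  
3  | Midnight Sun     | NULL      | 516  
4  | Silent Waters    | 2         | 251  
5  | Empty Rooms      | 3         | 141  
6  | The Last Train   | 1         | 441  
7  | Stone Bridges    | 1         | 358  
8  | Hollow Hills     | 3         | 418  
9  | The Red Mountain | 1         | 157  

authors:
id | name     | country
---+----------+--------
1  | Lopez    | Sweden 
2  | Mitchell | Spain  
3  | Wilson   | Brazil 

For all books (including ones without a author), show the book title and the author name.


LEFT JOIN keeps every row from books (the left table); where author_id has no match in authors, the author columns become NULL. Walk through each book:
  - book 1 (The Iron Gate): author_id=3 -> matches Wilson
  - book 2 (Paper Boats): author_id=2 -> matches Mitchell
  - book 3 (Midnight Sun): author_id=NULL, no match -> kept with NULL
  - book 4 (Silent Waters): author_id=2 -> matches Mitchell
  - book 5 (Empty Rooms): author_id=3 -> matches Wilson
  - book 6 (The Last Train): author_id=1 -> matches Lopez
  - book 7 (Stone Bridges): author_id=1 -> matches Lopez
  - book 8 (Hollow Hills): author_id=3 -> matches Wilson
  - book 9 (The Red Mountain): author_id=1 -> matches Lopez
All 9 rows appear; 1 has NULL author.

SQL:
SELECT a.title, b.name AS author
FROM books a
LEFT JOIN authors b ON a.author_id = b.id

Result:
title            | author  
-----------------+---------
The Iron Gate    | Wilson  
Paper Boats      | Mitchell
Midnight Sun     | NULL    
Silent Waters    | Mitchell
Empty Rooms      | Wilson  
The Last Train   | Lopez   
Stone Bridges    | Lopez   
Hollow Hills     | Wilson  
The Red Mountain | Lopez   


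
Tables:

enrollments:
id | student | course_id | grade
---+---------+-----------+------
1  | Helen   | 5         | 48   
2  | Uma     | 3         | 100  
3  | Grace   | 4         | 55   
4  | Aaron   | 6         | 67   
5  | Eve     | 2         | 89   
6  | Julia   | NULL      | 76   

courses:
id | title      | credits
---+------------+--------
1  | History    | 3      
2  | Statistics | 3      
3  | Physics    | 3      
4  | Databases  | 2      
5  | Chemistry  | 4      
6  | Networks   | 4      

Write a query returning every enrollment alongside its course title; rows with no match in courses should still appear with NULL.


LEFT JOIN keeps every row from enrollments (the left table); where course_id has no match in courses, the course columns become NULL. Walk through each enrollment:
  - enrollment 1 (Helen): course_id=5 -> matches Chemistry
  - enrollment 2 (Uma): course_id=3 -> matches Physics
  - enrollment 3 (Grace): course_id=4 -> matches Databases
  - enrollment 4 (Aaron): course_id=6 -> matches Networks
  - enrollment 5 (Eve): course_id=2 -> matches Statistics
  - enrollment 6 (Julia): course_id=NULL, no match -> kept with NULL
All 6 rows appear; 1 has NULL course.

SQL:
SELECT a.student, b.title AS course
FROM enrollments a
LEFT JOIN courses b ON a.course_id = b.id

Result:
student | course    
--------+-----------
Helen   | Chemistry 
Uma     | Physics   
Grace   | Databases 
Aaron   | Networks  
Eve     | Statistics
Julia   | NULL      
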